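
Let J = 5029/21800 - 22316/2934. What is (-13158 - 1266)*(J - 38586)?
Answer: 741777818372657/1332525 ≈ 5.5667e+8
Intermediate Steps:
J = -235866857/31980600 (J = 5029*(1/21800) - 22316*1/2934 = 5029/21800 - 11158/1467 = -235866857/31980600 ≈ -7.3753)
(-13158 - 1266)*(J - 38586) = (-13158 - 1266)*(-235866857/31980600 - 38586) = -14424*(-1234239298457/31980600) = 741777818372657/1332525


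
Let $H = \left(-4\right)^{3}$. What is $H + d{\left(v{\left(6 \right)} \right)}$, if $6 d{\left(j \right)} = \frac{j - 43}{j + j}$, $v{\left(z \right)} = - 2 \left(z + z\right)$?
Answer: $- \frac{18365}{288} \approx -63.767$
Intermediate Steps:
$v{\left(z \right)} = - 4 z$ ($v{\left(z \right)} = - 2 \cdot 2 z = - 4 z$)
$H = -64$
$d{\left(j \right)} = \frac{-43 + j}{12 j}$ ($d{\left(j \right)} = \frac{\left(j - 43\right) \frac{1}{j + j}}{6} = \frac{\left(-43 + j\right) \frac{1}{2 j}}{6} = \frac{\frac{1}{2} \frac{1}{j} \left(-43 + j\right)}{6} = \frac{-43 + j}{12 j}$)
$H + d{\left(v{\left(6 \right)} \right)} = -64 + \frac{-43 - 24}{12 \left(\left(-4\right) 6\right)} = -64 + \frac{-43 - 24}{12 \left(-24\right)} = -64 + \frac{1}{12} \left(- \frac{1}{24}\right) \left(-67\right) = -64 + \frac{67}{288} = - \frac{18365}{288}$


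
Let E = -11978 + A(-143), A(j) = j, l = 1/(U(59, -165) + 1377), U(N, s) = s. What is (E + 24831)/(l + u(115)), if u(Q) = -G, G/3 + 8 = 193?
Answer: -15404520/672659 ≈ -22.901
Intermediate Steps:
G = 555 (G = -24 + 3*193 = -24 + 579 = 555)
u(Q) = -555 (u(Q) = -1*555 = -555)
l = 1/1212 (l = 1/(-165 + 1377) = 1/1212 ≈ 0.00082508)
E = -12121 (E = -11978 - 143 = -12121)
(E + 24831)/(l + u(115)) = (-12121 + 24831)/(1/1212 - 555) = 12710/(-672659/1212) = 12710*(-1212/672659) = -15404520/672659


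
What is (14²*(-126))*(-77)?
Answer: 1901592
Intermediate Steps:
(14²*(-126))*(-77) = (196*(-126))*(-77) = -24696*(-77) = 1901592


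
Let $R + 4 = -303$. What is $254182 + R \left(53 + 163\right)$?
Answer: $187870$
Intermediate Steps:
$R = -307$ ($R = -4 - 303 = -307$)
$254182 + R \left(53 + 163\right) = 254182 - 307 \left(53 + 163\right) = 254182 - 66312 = 187870$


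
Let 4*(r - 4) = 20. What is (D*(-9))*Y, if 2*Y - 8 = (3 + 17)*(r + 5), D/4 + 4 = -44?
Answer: 248832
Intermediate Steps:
r = 9 (r = 4 + (1/4)*20 = 4 + 5 = 9)
D = -192 (D = -16 + 4*(-44) = -16 - 176 = -192)
Y = 144 (Y = 4 + ((3 + 17)*(9 + 5))/2 = 4 + (20*14)/2 = 4 + (1/2)*280 = 4 + 140 = 144)
(D*(-9))*Y = -192*(-9)*144 = 1728*144 = 248832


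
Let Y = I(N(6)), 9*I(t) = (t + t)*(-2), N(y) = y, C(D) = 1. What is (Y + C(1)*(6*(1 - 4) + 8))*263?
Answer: -9994/3 ≈ -3331.3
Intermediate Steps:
I(t) = -4*t/9 (I(t) = ((t + t)*(-2))/9 = ((2*t)*(-2))/9 = (-4*t)/9 = -4*t/9)
Y = -8/3 (Y = -4/9*6 = -8/3 ≈ -2.6667)
(Y + C(1)*(6*(1 - 4) + 8))*263 = (-8/3 + 1*(6*(1 - 4) + 8))*263 = (-8/3 + 1*(6*(-3) + 8))*263 = (-8/3 + 1*(-18 + 8))*263 = (-8/3 + 1*(-10))*263 = (-8/3 - 10)*263 = -38/3*263 = -9994/3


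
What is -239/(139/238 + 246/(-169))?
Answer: 9613058/35057 ≈ 274.21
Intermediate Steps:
-239/(139/238 + 246/(-169)) = -239/(139*(1/238) + 246*(-1/169)) = -239/(139/238 - 246/169) = -239/(-35057/40222) = -239*(-40222/35057) = 9613058/35057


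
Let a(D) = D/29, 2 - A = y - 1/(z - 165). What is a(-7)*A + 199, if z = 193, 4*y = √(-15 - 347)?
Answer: 23027/116 + 7*I*√362/116 ≈ 198.51 + 1.1481*I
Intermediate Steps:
y = I*√362/4 (y = √(-15 - 347)/4 = √(-362)/4 = (I*√362)/4 = I*√362/4 ≈ 4.7566*I)
A = 57/28 - I*√362/4 (A = 2 - (I*√362/4 - 1/(193 - 165)) = 2 - (I*√362/4 - 1/28) = 2 - (-1/28 + I*√362/4) = 2 + (1/28 - I*√362/4) = 57/28 - I*√362/4 ≈ 2.0357 - 4.7566*I)
a(D) = D/29 (a(D) = D*(1/29) = D/29)
a(-7)*A + 199 = ((1/29)*(-7))*(57/28 - I*√362/4) + 199 = -7*(57/28 - I*√362/4)/29 + 199 = (-57/116 + 7*I*√362/116) + 199 = 23027/116 + 7*I*√362/116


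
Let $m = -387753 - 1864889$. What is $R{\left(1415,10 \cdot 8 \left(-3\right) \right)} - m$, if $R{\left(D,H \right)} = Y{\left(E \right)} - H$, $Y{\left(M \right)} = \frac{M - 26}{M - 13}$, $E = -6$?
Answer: $\frac{42804790}{19} \approx 2.2529 \cdot 10^{6}$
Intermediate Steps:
$m = -2252642$ ($m = -387753 - 1864889 = -2252642$)
$Y{\left(M \right)} = \frac{-26 + M}{-13 + M}$
$R{\left(D,H \right)} = \frac{32}{19} - H$ ($R{\left(D,H \right)} = \frac{-26 - 6}{-13 - 6} - H = \frac{1}{-19} \left(-32\right) - H = \left(- \frac{1}{19}\right) \left(-32\right) - H = \frac{32}{19} - H$)
$R{\left(1415,10 \cdot 8 \left(-3\right) \right)} - m = \left(\frac{32}{19} - 10 \cdot 8 \left(-3\right)\right) - -2252642 = \left(\frac{32}{19} - 80 \left(-3\right)\right) + 2252642 = \left(\frac{32}{19} - -240\right) + 2252642 = \left(\frac{32}{19} + 240\right) + 2252642 = \frac{4592}{19} + 2252642 = \frac{42804790}{19}$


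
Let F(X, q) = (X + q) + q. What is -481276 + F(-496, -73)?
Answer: -481918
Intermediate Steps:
F(X, q) = X + 2*q
-481276 + F(-496, -73) = -481276 + (-496 + 2*(-73)) = -481276 + (-496 - 146) = -481276 - 642 = -481918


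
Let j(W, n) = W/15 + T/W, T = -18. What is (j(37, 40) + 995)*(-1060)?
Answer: -117304688/111 ≈ -1.0568e+6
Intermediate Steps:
j(W, n) = -18/W + W/15 (j(W, n) = W/15 - 18/W = -18/W + W/15)
(j(37, 40) + 995)*(-1060) = ((-18/37 + (1/15)*37) + 995)*(-1060) = ((-18*1/37 + 37/15) + 995)*(-1060) = ((-18/37 + 37/15) + 995)*(-1060) = (1099/555 + 995)*(-1060) = (553324/555)*(-1060) = -117304688/111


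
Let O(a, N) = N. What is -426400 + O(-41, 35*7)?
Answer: -426155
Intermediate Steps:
-426400 + O(-41, 35*7) = -426400 + 35*7 = -426400 + 245 = -426155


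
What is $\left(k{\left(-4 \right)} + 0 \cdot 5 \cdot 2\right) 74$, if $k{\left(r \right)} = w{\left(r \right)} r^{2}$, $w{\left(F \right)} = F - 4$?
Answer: $-9472$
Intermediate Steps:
$w{\left(F \right)} = -4 + F$ ($w{\left(F \right)} = F - 4 = -4 + F$)
$k{\left(r \right)} = r^{2} \left(-4 + r\right)$ ($k{\left(r \right)} = \left(-4 + r\right) r^{2} = r^{2} \left(-4 + r\right)$)
$\left(k{\left(-4 \right)} + 0 \cdot 5 \cdot 2\right) 74 = \left(\left(-4\right)^{2} \left(-4 - 4\right) + 0 \cdot 5 \cdot 2\right) 74 = \left(16 \left(-8\right) + 0 \cdot 2\right) 74 = \left(-128 + 0\right) 74 = \left(-128\right) 74 = -9472$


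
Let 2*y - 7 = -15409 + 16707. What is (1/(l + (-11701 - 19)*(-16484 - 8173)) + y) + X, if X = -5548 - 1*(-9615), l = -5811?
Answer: 2727627747533/577948458 ≈ 4719.5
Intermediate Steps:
y = 1305/2 (y = 7/2 + (-15409 + 16707)/2 = 7/2 + (½)*1298 = 7/2 + 649 = 1305/2 ≈ 652.50)
X = 4067 (X = -5548 + 9615 = 4067)
(1/(l + (-11701 - 19)*(-16484 - 8173)) + y) + X = (1/(-5811 + (-11701 - 19)*(-16484 - 8173)) + 1305/2) + 4067 = (1/(-5811 - 11720*(-24657)) + 1305/2) + 4067 = (1/(-5811 + 288980040) + 1305/2) + 4067 = (1/288974229 + 1305/2) + 4067 = 377111368847/577948458 + 4067 = 2727627747533/577948458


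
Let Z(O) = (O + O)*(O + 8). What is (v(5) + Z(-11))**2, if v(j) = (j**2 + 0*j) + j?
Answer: 9216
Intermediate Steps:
v(j) = j + j**2 (v(j) = (j**2 + 0) + j = j**2 + j = j + j**2)
Z(O) = 2*O*(8 + O) (Z(O) = (2*O)*(8 + O) = 2*O*(8 + O))
(v(5) + Z(-11))**2 = (5*(1 + 5) + 2*(-11)*(8 - 11))**2 = (5*6 + 2*(-11)*(-3))**2 = (30 + 66)**2 = 96**2 = 9216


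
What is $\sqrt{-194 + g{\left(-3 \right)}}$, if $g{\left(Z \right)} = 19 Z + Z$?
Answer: $i \sqrt{254} \approx 15.937 i$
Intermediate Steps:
$g{\left(Z \right)} = 20 Z$
$\sqrt{-194 + g{\left(-3 \right)}} = \sqrt{-194 + 20 \left(-3\right)} = \sqrt{-194 - 60} = \sqrt{-254} = i \sqrt{254}$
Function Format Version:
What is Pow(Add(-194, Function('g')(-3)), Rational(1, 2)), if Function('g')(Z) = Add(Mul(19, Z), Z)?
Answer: Mul(I, Pow(254, Rational(1, 2))) ≈ Mul(15.937, I)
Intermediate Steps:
Function('g')(Z) = Mul(20, Z)
Pow(Add(-194, Function('g')(-3)), Rational(1, 2)) = Pow(Add(-194, Mul(20, -3)), Rational(1, 2)) = Pow(Add(-194, -60), Rational(1, 2)) = Pow(-254, Rational(1, 2)) = Mul(I, Pow(254, Rational(1, 2)))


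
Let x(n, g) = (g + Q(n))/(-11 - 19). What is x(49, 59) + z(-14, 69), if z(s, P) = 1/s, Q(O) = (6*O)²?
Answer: -60548/21 ≈ -2883.2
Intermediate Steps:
Q(O) = 36*O²
x(n, g) = -6*n²/5 - g/30 (x(n, g) = (g + 36*n²)/(-11 - 19) = (g + 36*n²)/(-30) = (g + 36*n²)*(-1/30) = -6*n²/5 - g/30)
x(49, 59) + z(-14, 69) = (-6/5*49² - 1/30*59) + 1/(-14) = (-6/5*2401 - 59/30) - 1/14 = (-14406/5 - 59/30) - 1/14 = -17299/6 - 1/14 = -60548/21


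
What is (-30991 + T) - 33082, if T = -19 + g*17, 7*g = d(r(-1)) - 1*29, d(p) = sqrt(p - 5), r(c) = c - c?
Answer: -449137/7 + 17*I*sqrt(5)/7 ≈ -64162.0 + 5.4305*I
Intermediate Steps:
r(c) = 0
d(p) = sqrt(-5 + p)
g = -29/7 + I*sqrt(5)/7 (g = (sqrt(-5 + 0) - 1*29)/7 = (sqrt(-5) - 29)/7 = (I*sqrt(5) - 29)/7 = (-29 + I*sqrt(5))/7 = -29/7 + I*sqrt(5)/7 ≈ -4.1429 + 0.31944*I)
T = -626/7 + 17*I*sqrt(5)/7 (T = -19 + (-29/7 + I*sqrt(5)/7)*17 = -19 + (-493/7 + 17*I*sqrt(5)/7) = -626/7 + 17*I*sqrt(5)/7 ≈ -89.429 + 5.4305*I)
(-30991 + T) - 33082 = (-30991 + (-626/7 + 17*I*sqrt(5)/7)) - 33082 = (-217563/7 + 17*I*sqrt(5)/7) - 33082 = -449137/7 + 17*I*sqrt(5)/7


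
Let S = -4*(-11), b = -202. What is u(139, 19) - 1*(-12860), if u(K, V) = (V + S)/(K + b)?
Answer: 12859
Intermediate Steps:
S = 44
u(K, V) = (44 + V)/(-202 + K) (u(K, V) = (V + 44)/(K - 202) = (44 + V)/(-202 + K))
u(139, 19) - 1*(-12860) = (44 + 19)/(-202 + 139) - 1*(-12860) = 63/(-63) + 12860 = -1/63*63 + 12860 = -1 + 12860 = 12859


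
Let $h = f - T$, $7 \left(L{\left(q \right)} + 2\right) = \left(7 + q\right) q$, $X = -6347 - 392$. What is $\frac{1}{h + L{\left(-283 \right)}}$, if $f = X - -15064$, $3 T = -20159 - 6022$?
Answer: $\frac{7}{197458} \approx 3.5451 \cdot 10^{-5}$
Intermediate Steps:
$X = -6739$
$T = -8727$ ($T = \frac{-20159 - 6022}{3} = \frac{1}{3} \left(-26181\right) = -8727$)
$L{\left(q \right)} = -2 + \frac{q \left(7 + q\right)}{7}$ ($L{\left(q \right)} = -2 + \frac{\left(7 + q\right) q}{7} = -2 + \frac{q \left(7 + q\right)}{7}$)
$f = 8325$ ($f = -6739 - -15064 = -6739 + 15064 = 8325$)
$h = 17052$ ($h = 8325 - -8727 = 8325 + 8727 = 17052$)
$\frac{1}{h + L{\left(-283 \right)}} = \frac{1}{17052 - \left(285 - \frac{80089}{7}\right)} = \frac{1}{17052 - - \frac{78094}{7}} = \frac{1}{17052 + \frac{78094}{7}} = \frac{1}{\frac{197458}{7}} = \frac{7}{197458}$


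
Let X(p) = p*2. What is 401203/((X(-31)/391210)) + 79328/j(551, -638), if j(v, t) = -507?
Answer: -39788000056373/15717 ≈ -2.5315e+9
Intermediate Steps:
X(p) = 2*p
401203/((X(-31)/391210)) + 79328/j(551, -638) = 401203/(((2*(-31))/391210)) + 79328/(-507) = 401203/((-62*1/391210)) + 79328*(-1/507) = 401203/(-31/195605) - 79328/507 = 401203*(-195605/31) - 79328/507 = -78477312815/31 - 79328/507 = -39788000056373/15717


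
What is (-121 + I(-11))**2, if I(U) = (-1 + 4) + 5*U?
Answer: 29929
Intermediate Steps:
I(U) = 3 + 5*U
(-121 + I(-11))**2 = (-121 + (3 + 5*(-11)))**2 = (-121 + (3 - 55))**2 = (-121 - 52)**2 = (-173)**2 = 29929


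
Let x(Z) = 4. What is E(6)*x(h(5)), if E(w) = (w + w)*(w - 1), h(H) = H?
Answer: 240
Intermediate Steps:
E(w) = 2*w*(-1 + w) (E(w) = (2*w)*(-1 + w) = 2*w*(-1 + w))
E(6)*x(h(5)) = (2*6*(-1 + 6))*4 = (2*6*5)*4 = 60*4 = 240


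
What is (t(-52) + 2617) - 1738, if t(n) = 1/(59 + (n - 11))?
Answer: 3515/4 ≈ 878.75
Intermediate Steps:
t(n) = 1/(48 + n) (t(n) = 1/(59 + (-11 + n)) = 1/(48 + n))
(t(-52) + 2617) - 1738 = (1/(48 - 52) + 2617) - 1738 = (1/(-4) + 2617) - 1738 = (-¼ + 2617) - 1738 = 10467/4 - 1738 = 3515/4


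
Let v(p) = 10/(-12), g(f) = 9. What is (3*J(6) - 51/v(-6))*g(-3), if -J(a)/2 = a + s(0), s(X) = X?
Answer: 1134/5 ≈ 226.80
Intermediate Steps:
v(p) = -⅚ (v(p) = 10*(-1/12) = -⅚)
J(a) = -2*a (J(a) = -2*(a + 0) = -2*a)
(3*J(6) - 51/v(-6))*g(-3) = (3*(-2*6) - 51/(-⅚))*9 = (3*(-12) - 51*(-6/5))*9 = (-36 + 306/5)*9 = (126/5)*9 = 1134/5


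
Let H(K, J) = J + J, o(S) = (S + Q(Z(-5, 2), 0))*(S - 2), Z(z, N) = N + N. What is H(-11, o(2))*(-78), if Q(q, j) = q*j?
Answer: 0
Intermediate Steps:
Z(z, N) = 2*N
Q(q, j) = j*q
o(S) = S*(-2 + S) (o(S) = (S + 0*(2*2))*(S - 2) = (S + 0*4)*(-2 + S) = (S + 0)*(-2 + S) = S*(-2 + S))
H(K, J) = 2*J
H(-11, o(2))*(-78) = (2*(2*(-2 + 2)))*(-78) = (2*(2*0))*(-78) = (2*0)*(-78) = 0*(-78) = 0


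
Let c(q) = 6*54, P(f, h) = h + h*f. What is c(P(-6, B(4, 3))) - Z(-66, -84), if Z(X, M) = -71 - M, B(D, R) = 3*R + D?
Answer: 311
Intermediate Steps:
B(D, R) = D + 3*R
P(f, h) = h + f*h
c(q) = 324
c(P(-6, B(4, 3))) - Z(-66, -84) = 324 - (-71 - 1*(-84)) = 324 - (-71 + 84) = 324 - 1*13 = 324 - 13 = 311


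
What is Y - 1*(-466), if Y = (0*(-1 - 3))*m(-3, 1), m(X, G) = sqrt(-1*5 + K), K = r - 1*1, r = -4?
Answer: 466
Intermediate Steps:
K = -5 (K = -4 - 1*1 = -4 - 1 = -5)
m(X, G) = I*sqrt(10) (m(X, G) = sqrt(-1*5 - 5) = sqrt(-5 - 5) = sqrt(-10) = I*sqrt(10))
Y = 0 (Y = (0*(-1 - 3))*(I*sqrt(10)) = (0*(-4))*(I*sqrt(10)) = 0*(I*sqrt(10)) = 0)
Y - 1*(-466) = 0 - 1*(-466) = 0 + 466 = 466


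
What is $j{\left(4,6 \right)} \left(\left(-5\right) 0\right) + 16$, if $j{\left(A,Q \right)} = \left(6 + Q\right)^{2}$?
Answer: $16$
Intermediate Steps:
$j{\left(4,6 \right)} \left(\left(-5\right) 0\right) + 16 = \left(6 + 6\right)^{2} \left(\left(-5\right) 0\right) + 16 = 12^{2} \cdot 0 + 16 = 144 \cdot 0 + 16 = 0 + 16 = 16$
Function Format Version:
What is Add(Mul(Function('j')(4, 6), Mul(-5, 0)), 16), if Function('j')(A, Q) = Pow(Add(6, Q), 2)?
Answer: 16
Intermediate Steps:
Add(Mul(Function('j')(4, 6), Mul(-5, 0)), 16) = Add(Mul(Pow(Add(6, 6), 2), Mul(-5, 0)), 16) = Add(Mul(Pow(12, 2), 0), 16) = Add(Mul(144, 0), 16) = Add(0, 16) = 16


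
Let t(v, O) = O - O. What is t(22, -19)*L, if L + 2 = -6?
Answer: 0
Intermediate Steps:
t(v, O) = 0
L = -8 (L = -2 - 6 = -8)
t(22, -19)*L = 0*(-8) = 0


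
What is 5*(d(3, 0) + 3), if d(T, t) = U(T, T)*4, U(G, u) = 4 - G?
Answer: 35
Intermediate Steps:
d(T, t) = 16 - 4*T (d(T, t) = (4 - T)*4 = 16 - 4*T)
5*(d(3, 0) + 3) = 5*((16 - 4*3) + 3) = 5*((16 - 12) + 3) = 5*(4 + 3) = 5*7 = 35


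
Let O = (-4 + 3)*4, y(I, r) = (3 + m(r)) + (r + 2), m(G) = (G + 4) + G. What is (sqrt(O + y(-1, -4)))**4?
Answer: 49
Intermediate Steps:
m(G) = 4 + 2*G (m(G) = (4 + G) + G = 4 + 2*G)
y(I, r) = 9 + 3*r (y(I, r) = (3 + (4 + 2*r)) + (r + 2) = (7 + 2*r) + (2 + r) = 9 + 3*r)
O = -4 (O = -1*4 = -4)
(sqrt(O + y(-1, -4)))**4 = (sqrt(-4 + (9 + 3*(-4))))**4 = (sqrt(-4 + (9 - 12)))**4 = (sqrt(-4 - 3))**4 = (sqrt(-7))**4 = (I*sqrt(7))**4 = 49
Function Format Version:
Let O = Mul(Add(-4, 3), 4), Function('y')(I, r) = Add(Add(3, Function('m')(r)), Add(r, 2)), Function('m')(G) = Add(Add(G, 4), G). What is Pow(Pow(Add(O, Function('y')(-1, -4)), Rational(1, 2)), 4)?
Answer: 49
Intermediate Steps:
Function('m')(G) = Add(4, Mul(2, G)) (Function('m')(G) = Add(Add(4, G), G) = Add(4, Mul(2, G)))
Function('y')(I, r) = Add(9, Mul(3, r)) (Function('y')(I, r) = Add(Add(3, Add(4, Mul(2, r))), Add(r, 2)) = Add(Add(7, Mul(2, r)), Add(2, r)) = Add(9, Mul(3, r)))
O = -4 (O = Mul(-1, 4) = -4)
Pow(Pow(Add(O, Function('y')(-1, -4)), Rational(1, 2)), 4) = Pow(Pow(Add(-4, Add(9, Mul(3, -4))), Rational(1, 2)), 4) = Pow(Pow(Add(-4, Add(9, -12)), Rational(1, 2)), 4) = Pow(Pow(Add(-4, -3), Rational(1, 2)), 4) = Pow(Pow(-7, Rational(1, 2)), 4) = Pow(Mul(I, Pow(7, Rational(1, 2))), 4) = 49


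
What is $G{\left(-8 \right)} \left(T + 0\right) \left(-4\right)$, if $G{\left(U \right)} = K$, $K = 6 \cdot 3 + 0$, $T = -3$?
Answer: $216$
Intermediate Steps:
$K = 18$ ($K = 18 + 0 = 18$)
$G{\left(U \right)} = 18$
$G{\left(-8 \right)} \left(T + 0\right) \left(-4\right) = 18 \left(-3 + 0\right) \left(-4\right) = 18 \left(\left(-3\right) \left(-4\right)\right) = 18 \cdot 12 = 216$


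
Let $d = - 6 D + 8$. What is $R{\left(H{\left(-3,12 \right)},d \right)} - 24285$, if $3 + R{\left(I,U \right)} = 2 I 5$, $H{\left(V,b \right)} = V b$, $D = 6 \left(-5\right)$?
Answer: $-24648$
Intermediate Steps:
$D = -30$
$d = 188$ ($d = \left(-6\right) \left(-30\right) + 8 = 180 + 8 = 188$)
$R{\left(I,U \right)} = -3 + 10 I$ ($R{\left(I,U \right)} = -3 + 2 I 5 = -3 + 10 I$)
$R{\left(H{\left(-3,12 \right)},d \right)} - 24285 = \left(-3 + 10 \left(\left(-3\right) 12\right)\right) - 24285 = \left(-3 + 10 \left(-36\right)\right) - 24285 = \left(-3 - 360\right) - 24285 = -363 - 24285 = -24648$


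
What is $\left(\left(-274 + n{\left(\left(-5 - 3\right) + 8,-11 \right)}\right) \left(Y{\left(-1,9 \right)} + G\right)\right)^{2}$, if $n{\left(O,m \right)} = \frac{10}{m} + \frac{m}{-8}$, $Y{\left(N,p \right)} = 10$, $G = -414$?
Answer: $\frac{5910592431241}{484} \approx 1.2212 \cdot 10^{10}$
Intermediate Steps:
$n{\left(O,m \right)} = \frac{10}{m} - \frac{m}{8}$ ($n{\left(O,m \right)} = \frac{10}{m} + m \left(- \frac{1}{8}\right) = \frac{10}{m} - \frac{m}{8}$)
$\left(\left(-274 + n{\left(\left(-5 - 3\right) + 8,-11 \right)}\right) \left(Y{\left(-1,9 \right)} + G\right)\right)^{2} = \left(\left(-274 + \left(\frac{10}{-11} - - \frac{11}{8}\right)\right) \left(10 - 414\right)\right)^{2} = \left(\left(-274 + \left(10 \left(- \frac{1}{11}\right) + \frac{11}{8}\right)\right) \left(-404\right)\right)^{2} = \left(\left(-274 + \left(- \frac{10}{11} + \frac{11}{8}\right)\right) \left(-404\right)\right)^{2} = \left(\left(-274 + \frac{41}{88}\right) \left(-404\right)\right)^{2} = \left(\left(- \frac{24071}{88}\right) \left(-404\right)\right)^{2} = \left(\frac{2431171}{22}\right)^{2} = \frac{5910592431241}{484}$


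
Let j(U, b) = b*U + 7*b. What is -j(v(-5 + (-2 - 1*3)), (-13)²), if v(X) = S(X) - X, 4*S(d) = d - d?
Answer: -2873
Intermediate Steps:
S(d) = 0 (S(d) = (d - d)/4 = (¼)*0 = 0)
v(X) = -X (v(X) = 0 - X = -X)
j(U, b) = 7*b + U*b (j(U, b) = U*b + 7*b = 7*b + U*b)
-j(v(-5 + (-2 - 1*3)), (-13)²) = -(-13)²*(7 - (-5 + (-2 - 1*3))) = -169*(7 - (-5 + (-2 - 3))) = -169*(7 - (-5 - 5)) = -169*(7 - 1*(-10)) = -169*(7 + 10) = -169*17 = -1*2873 = -2873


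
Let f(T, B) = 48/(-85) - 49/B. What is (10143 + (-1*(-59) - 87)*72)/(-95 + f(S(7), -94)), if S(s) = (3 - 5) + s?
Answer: -64934730/759397 ≈ -85.508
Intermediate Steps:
S(s) = -2 + s
f(T, B) = -48/85 - 49/B (f(T, B) = 48*(-1/85) - 49/B = -48/85 - 49/B)
(10143 + (-1*(-59) - 87)*72)/(-95 + f(S(7), -94)) = (10143 + (-1*(-59) - 87)*72)/(-95 + (-48/85 - 49/(-94))) = (10143 + (59 - 87)*72)/(-95 + (-48/85 - 49*(-1/94))) = (10143 - 28*72)/(-95 + (-48/85 + 49/94)) = (10143 - 2016)/(-95 - 347/7990) = 8127/(-759397/7990) = 8127*(-7990/759397) = -64934730/759397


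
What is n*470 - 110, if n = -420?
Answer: -197510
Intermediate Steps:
n*470 - 110 = -420*470 - 110 = -197400 - 110 = -197510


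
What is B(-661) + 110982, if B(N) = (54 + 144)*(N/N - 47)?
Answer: 101874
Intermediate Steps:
B(N) = -9108 (B(N) = 198*(1 - 47) = 198*(-46) = -9108)
B(-661) + 110982 = -9108 + 110982 = 101874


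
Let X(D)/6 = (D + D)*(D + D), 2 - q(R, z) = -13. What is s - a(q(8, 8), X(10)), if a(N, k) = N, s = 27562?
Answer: 27547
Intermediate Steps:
q(R, z) = 15 (q(R, z) = 2 - 1*(-13) = 2 + 13 = 15)
X(D) = 24*D² (X(D) = 6*((D + D)*(D + D)) = 6*((2*D)*(2*D)) = 6*(4*D²) = 24*D²)
s - a(q(8, 8), X(10)) = 27562 - 1*15 = 27562 - 15 = 27547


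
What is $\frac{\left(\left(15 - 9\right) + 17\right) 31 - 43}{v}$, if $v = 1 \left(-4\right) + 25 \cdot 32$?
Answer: $\frac{335}{398} \approx 0.84171$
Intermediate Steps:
$v = 796$ ($v = -4 + 800 = 796$)
$\frac{\left(\left(15 - 9\right) + 17\right) 31 - 43}{v} = \frac{\left(\left(15 - 9\right) + 17\right) 31 - 43}{796} = \left(\left(6 + 17\right) 31 - 43\right) \frac{1}{796} = \left(23 \cdot 31 - 43\right) \frac{1}{796} = \left(713 - 43\right) \frac{1}{796} = 670 \cdot \frac{1}{796} = \frac{335}{398}$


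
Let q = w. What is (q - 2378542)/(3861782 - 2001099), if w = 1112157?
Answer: -1266385/1860683 ≈ -0.68060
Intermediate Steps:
q = 1112157
(q - 2378542)/(3861782 - 2001099) = (1112157 - 2378542)/(3861782 - 2001099) = -1266385/1860683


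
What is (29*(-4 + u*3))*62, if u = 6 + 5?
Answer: 52142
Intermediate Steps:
u = 11
(29*(-4 + u*3))*62 = (29*(-4 + 11*3))*62 = (29*(-4 + 33))*62 = (29*29)*62 = 841*62 = 52142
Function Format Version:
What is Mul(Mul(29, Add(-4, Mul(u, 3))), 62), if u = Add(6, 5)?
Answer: 52142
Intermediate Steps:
u = 11
Mul(Mul(29, Add(-4, Mul(u, 3))), 62) = Mul(Mul(29, Add(-4, Mul(11, 3))), 62) = Mul(Mul(29, Add(-4, 33)), 62) = Mul(Mul(29, 29), 62) = Mul(841, 62) = 52142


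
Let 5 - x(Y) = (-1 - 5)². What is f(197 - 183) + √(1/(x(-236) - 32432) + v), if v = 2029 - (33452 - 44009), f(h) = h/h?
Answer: 1 + √1473745596419/10821 ≈ 113.19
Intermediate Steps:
x(Y) = -31 (x(Y) = 5 - (-1 - 5)² = 5 - 1*(-6)² = 5 - 1*36 = 5 - 36 = -31)
f(h) = 1
v = 12586 (v = 2029 - 1*(-10557) = 2029 + 10557 = 12586)
f(197 - 183) + √(1/(x(-236) - 32432) + v) = 1 + √(1/(-31 - 32432) + 12586) = 1 + √(1/(-32463) + 12586) = 1 + √(-1/32463 + 12586) = 1 + √(408579317/32463) = 1 + √1473745596419/10821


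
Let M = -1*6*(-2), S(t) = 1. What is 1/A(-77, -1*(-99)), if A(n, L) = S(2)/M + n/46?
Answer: -276/439 ≈ -0.62870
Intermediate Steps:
M = 12 (M = -6*(-2) = 12)
A(n, L) = 1/12 + n/46
1/A(-77, -1*(-99)) = 1/(1/12 + (1/46)*(-77)) = 1/(1/12 - 77/46) = 1/(-439/276) = -276/439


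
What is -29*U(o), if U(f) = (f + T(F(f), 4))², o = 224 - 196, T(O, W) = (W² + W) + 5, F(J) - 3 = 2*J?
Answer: -81461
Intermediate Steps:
F(J) = 3 + 2*J
T(O, W) = 5 + W + W² (T(O, W) = (W + W²) + 5 = 5 + W + W²)
o = 28
U(f) = (25 + f)² (U(f) = (f + (5 + 4 + 4²))² = (f + (5 + 4 + 16))² = (f + 25)² = (25 + f)²)
-29*U(o) = -29*(25 + 28)² = -29*53² = -29*2809 = -81461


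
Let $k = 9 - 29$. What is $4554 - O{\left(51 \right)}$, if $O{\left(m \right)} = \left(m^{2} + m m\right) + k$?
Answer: $-628$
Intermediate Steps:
$k = -20$
$O{\left(m \right)} = -20 + 2 m^{2}$ ($O{\left(m \right)} = \left(m^{2} + m m\right) - 20 = \left(m^{2} + m^{2}\right) - 20 = 2 m^{2} - 20 = -20 + 2 m^{2}$)
$4554 - O{\left(51 \right)} = 4554 - \left(-20 + 2 \cdot 51^{2}\right) = 4554 - \left(-20 + 2 \cdot 2601\right) = 4554 - \left(-20 + 5202\right) = 4554 - 5182 = -628$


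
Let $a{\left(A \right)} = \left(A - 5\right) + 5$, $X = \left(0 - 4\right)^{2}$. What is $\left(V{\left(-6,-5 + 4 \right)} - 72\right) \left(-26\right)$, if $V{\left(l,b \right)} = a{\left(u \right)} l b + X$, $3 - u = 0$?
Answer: $988$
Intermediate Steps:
$u = 3$ ($u = 3 - 0 = 3 + 0 = 3$)
$X = 16$ ($X = \left(-4\right)^{2} = 16$)
$a{\left(A \right)} = A$ ($a{\left(A \right)} = \left(-5 + A\right) + 5 = A$)
$V{\left(l,b \right)} = 16 + 3 b l$ ($V{\left(l,b \right)} = 3 l b + 16 = 3 b l + 16 = 16 + 3 b l$)
$\left(V{\left(-6,-5 + 4 \right)} - 72\right) \left(-26\right) = \left(\left(16 + 3 \left(-5 + 4\right) \left(-6\right)\right) - 72\right) \left(-26\right) = \left(\left(16 + 3 \left(-1\right) \left(-6\right)\right) - 72\right) \left(-26\right) = \left(\left(16 + 18\right) - 72\right) \left(-26\right) = \left(34 - 72\right) \left(-26\right) = \left(-38\right) \left(-26\right) = 988$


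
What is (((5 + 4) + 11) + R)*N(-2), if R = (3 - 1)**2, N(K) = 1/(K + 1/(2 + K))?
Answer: 0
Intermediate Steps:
R = 4 (R = 2**2 = 4)
(((5 + 4) + 11) + R)*N(-2) = (((5 + 4) + 11) + 4)*((2 - 2)/(1 + (-2)**2 + 2*(-2))) = ((9 + 11) + 4)*(0/(1 + 4 - 4)) = (20 + 4)*(0/1) = 24*(1*0) = 24*0 = 0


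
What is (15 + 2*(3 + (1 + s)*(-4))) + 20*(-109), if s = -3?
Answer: -2143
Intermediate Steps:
(15 + 2*(3 + (1 + s)*(-4))) + 20*(-109) = (15 + 2*(3 + (1 - 3)*(-4))) + 20*(-109) = (15 + 2*(3 - 2*(-4))) - 2180 = (15 + 2*(3 + 8)) - 2180 = (15 + 2*11) - 2180 = (15 + 22) - 2180 = 37 - 2180 = -2143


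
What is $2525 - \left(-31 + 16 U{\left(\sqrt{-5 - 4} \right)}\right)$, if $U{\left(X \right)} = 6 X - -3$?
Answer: $2508 - 288 i \approx 2508.0 - 288.0 i$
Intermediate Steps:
$U{\left(X \right)} = 3 + 6 X$ ($U{\left(X \right)} = 6 X + 3 = 3 + 6 X$)
$2525 - \left(-31 + 16 U{\left(\sqrt{-5 - 4} \right)}\right) = 2525 + \left(- 16 \left(3 + 6 \sqrt{-5 - 4}\right) + 31\right) = 2525 + \left(- 16 \left(3 + 6 \sqrt{-9}\right) + 31\right) = 2525 + \left(- 16 \left(3 + 6 \cdot 3 i\right) + 31\right) = 2525 + \left(- 16 \left(3 + 18 i\right) + 31\right) = 2525 + \left(\left(-48 - 288 i\right) + 31\right) = 2525 - \left(17 + 288 i\right) = 2508 - 288 i$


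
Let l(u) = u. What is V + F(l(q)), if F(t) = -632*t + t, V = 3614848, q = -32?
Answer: 3635040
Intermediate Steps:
F(t) = -631*t
V + F(l(q)) = 3614848 - 631*(-32) = 3614848 + 20192 = 3635040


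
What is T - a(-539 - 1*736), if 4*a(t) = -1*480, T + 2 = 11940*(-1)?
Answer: -11822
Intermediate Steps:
T = -11942 (T = -2 + 11940*(-1) = -2 - 11940 = -11942)
a(t) = -120 (a(t) = (-1*480)/4 = (¼)*(-480) = -120)
T - a(-539 - 1*736) = -11942 - 1*(-120) = -11942 + 120 = -11822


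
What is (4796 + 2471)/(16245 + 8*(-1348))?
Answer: 169/127 ≈ 1.3307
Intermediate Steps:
(4796 + 2471)/(16245 + 8*(-1348)) = 7267/(16245 - 10784) = 7267/5461 = 7267*(1/5461) = 169/127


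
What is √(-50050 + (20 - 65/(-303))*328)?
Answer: 5*I*√159452538/303 ≈ 208.37*I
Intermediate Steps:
√(-50050 + (20 - 65/(-303))*328) = √(-50050 + (20 - 65*(-1/303))*328) = √(-50050 + (20 + 65/303)*328) = √(-50050 + (6125/303)*328) = √(-50050 + 2009000/303) = √(-13156150/303) = 5*I*√159452538/303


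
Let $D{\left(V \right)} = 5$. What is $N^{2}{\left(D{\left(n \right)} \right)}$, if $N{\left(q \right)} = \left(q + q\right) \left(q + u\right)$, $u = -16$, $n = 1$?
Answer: $12100$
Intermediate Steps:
$N{\left(q \right)} = 2 q \left(-16 + q\right)$ ($N{\left(q \right)} = \left(q + q\right) \left(q - 16\right) = 2 q \left(-16 + q\right)$)
$N^{2}{\left(D{\left(n \right)} \right)} = \left(2 \cdot 5 \left(-16 + 5\right)\right)^{2} = \left(2 \cdot 5 \left(-11\right)\right)^{2} = \left(-110\right)^{2} = 12100$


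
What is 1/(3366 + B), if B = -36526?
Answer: -1/33160 ≈ -3.0157e-5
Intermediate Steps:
1/(3366 + B) = 1/(3366 - 36526) = 1/(-33160) = -1/33160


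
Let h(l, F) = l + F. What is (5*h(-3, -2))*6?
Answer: -150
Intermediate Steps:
h(l, F) = F + l
(5*h(-3, -2))*6 = (5*(-2 - 3))*6 = (5*(-5))*6 = -25*6 = -150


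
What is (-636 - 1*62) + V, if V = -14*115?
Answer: -2308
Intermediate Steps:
V = -1610
(-636 - 1*62) + V = (-636 - 1*62) - 1610 = (-636 - 62) - 1610 = -698 - 1610 = -2308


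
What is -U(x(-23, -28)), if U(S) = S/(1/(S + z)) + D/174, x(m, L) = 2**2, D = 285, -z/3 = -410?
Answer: -286383/58 ≈ -4937.6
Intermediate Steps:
z = 1230 (z = -3*(-410) = 1230)
x(m, L) = 4
U(S) = 95/58 + S*(1230 + S) (U(S) = S/(1/(S + 1230)) + 285/174 = S/(1/(1230 + S)) + 285*(1/174) = S*(1230 + S) + 95/58 = 95/58 + S*(1230 + S))
-U(x(-23, -28)) = -(95/58 + 4**2 + 1230*4) = -(95/58 + 16 + 4920) = -1*286383/58 = -286383/58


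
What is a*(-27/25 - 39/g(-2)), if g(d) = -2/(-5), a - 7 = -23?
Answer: 39432/25 ≈ 1577.3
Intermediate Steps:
a = -16 (a = 7 - 23 = -16)
g(d) = 2/5 (g(d) = -2*(-1/5) = 2/5)
a*(-27/25 - 39/g(-2)) = -16*(-27/25 - 39/2/5) = -16*(-27*1/25 - 39*5/2) = -16*(-27/25 - 195/2) = -16*(-4929/50) = 39432/25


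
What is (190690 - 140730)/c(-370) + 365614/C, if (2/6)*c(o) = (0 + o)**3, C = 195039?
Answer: 462904947313/246982761675 ≈ 1.8742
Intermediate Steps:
c(o) = 3*o**3 (c(o) = 3*(0 + o)**3 = 3*o**3)
(190690 - 140730)/c(-370) + 365614/C = (190690 - 140730)/((3*(-370)**3)) + 365614/195039 = 49960/((3*(-50653000))) + 365614*(1/195039) = 49960/(-151959000) + 365614/195039 = 49960*(-1/151959000) + 365614/195039 = -1249/3798975 + 365614/195039 = 462904947313/246982761675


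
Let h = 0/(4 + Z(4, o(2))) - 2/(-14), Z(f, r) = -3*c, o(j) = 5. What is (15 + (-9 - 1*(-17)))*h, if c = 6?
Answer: 23/7 ≈ 3.2857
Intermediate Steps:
Z(f, r) = -18 (Z(f, r) = -3*6 = -18)
h = 1/7 (h = 0/(4 - 18) - 2/(-14) = 0/(-14) - 2*(-1/14) = 0*(-1/14) + 1/7 = 0 + 1/7 = 1/7 ≈ 0.14286)
(15 + (-9 - 1*(-17)))*h = (15 + (-9 - 1*(-17)))*(1/7) = (15 + (-9 + 17))*(1/7) = (15 + 8)*(1/7) = 23*(1/7) = 23/7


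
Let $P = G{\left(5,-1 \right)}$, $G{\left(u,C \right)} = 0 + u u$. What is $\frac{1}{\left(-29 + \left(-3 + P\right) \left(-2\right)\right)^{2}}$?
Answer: $\frac{1}{5329} \approx 0.00018765$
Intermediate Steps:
$G{\left(u,C \right)} = u^{2}$ ($G{\left(u,C \right)} = 0 + u^{2} = u^{2}$)
$P = 25$ ($P = 5^{2} = 25$)
$\frac{1}{\left(-29 + \left(-3 + P\right) \left(-2\right)\right)^{2}} = \frac{1}{\left(-29 + \left(-3 + 25\right) \left(-2\right)\right)^{2}} = \frac{1}{\left(-29 + 22 \left(-2\right)\right)^{2}} = \frac{1}{\left(-29 - 44\right)^{2}} = \frac{1}{\left(-73\right)^{2}} = \frac{1}{5329}$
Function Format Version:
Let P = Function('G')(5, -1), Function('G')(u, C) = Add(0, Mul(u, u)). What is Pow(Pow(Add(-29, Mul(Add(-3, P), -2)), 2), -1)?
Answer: Rational(1, 5329) ≈ 0.00018765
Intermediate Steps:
Function('G')(u, C) = Pow(u, 2) (Function('G')(u, C) = Add(0, Pow(u, 2)) = Pow(u, 2))
P = 25 (P = Pow(5, 2) = 25)
Pow(Pow(Add(-29, Mul(Add(-3, P), -2)), 2), -1) = Pow(Pow(Add(-29, Mul(Add(-3, 25), -2)), 2), -1) = Pow(Pow(Add(-29, Mul(22, -2)), 2), -1) = Pow(Pow(Add(-29, -44), 2), -1) = Pow(Pow(-73, 2), -1) = Pow(5329, -1) = Rational(1, 5329)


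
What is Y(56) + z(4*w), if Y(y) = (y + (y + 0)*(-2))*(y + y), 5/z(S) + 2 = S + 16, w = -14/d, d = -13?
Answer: -1492671/238 ≈ -6271.7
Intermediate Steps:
w = 14/13 (w = -14/(-13) = -14*(-1/13) = 14/13 ≈ 1.0769)
z(S) = 5/(14 + S) (z(S) = 5/(-2 + (S + 16)) = 5/(-2 + (16 + S)) = 5/(14 + S))
Y(y) = -2*y² (Y(y) = (y + y*(-2))*(2*y) = (y - 2*y)*(2*y) = (-y)*(2*y) = -2*y²)
Y(56) + z(4*w) = -2*56² + 5/(14 + 4*(14/13)) = -2*3136 + 5/(14 + 56/13) = -6272 + 5/(238/13) = -6272 + 5*(13/238) = -6272 + 65/238 = -1492671/238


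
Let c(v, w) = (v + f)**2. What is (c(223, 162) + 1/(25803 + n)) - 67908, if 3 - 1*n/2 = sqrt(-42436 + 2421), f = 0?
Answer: -12112023065030/666264541 + 2*I*sqrt(40015)/666264541 ≈ -18179.0 + 6.0047e-7*I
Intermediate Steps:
n = 6 - 2*I*sqrt(40015) (n = 6 - 2*sqrt(-42436 + 2421) = 6 - 2*I*sqrt(40015) ≈ 6.0 - 400.08*I)
c(v, w) = v**2 (c(v, w) = (v + 0)**2 = v**2)
(c(223, 162) + 1/(25803 + n)) - 67908 = (223**2 + 1/(25803 + (6 - 2*I*sqrt(40015)))) - 67908 = (49729 + 1/(25809 - 2*I*sqrt(40015))) - 67908 = -18179 + 1/(25809 - 2*I*sqrt(40015))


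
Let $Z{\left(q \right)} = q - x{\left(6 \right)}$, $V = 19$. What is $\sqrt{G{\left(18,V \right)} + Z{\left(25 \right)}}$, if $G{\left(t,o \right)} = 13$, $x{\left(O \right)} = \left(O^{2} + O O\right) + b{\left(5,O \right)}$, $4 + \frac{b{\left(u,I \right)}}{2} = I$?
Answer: $i \sqrt{38} \approx 6.1644 i$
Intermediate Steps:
$b{\left(u,I \right)} = -8 + 2 I$
$x{\left(O \right)} = -8 + 2 O + 2 O^{2}$ ($x{\left(O \right)} = \left(O^{2} + O O\right) + \left(-8 + 2 O\right) = \left(O^{2} + O^{2}\right) + \left(-8 + 2 O\right) = 2 O^{2} + \left(-8 + 2 O\right) = -8 + 2 O + 2 O^{2}$)
$Z{\left(q \right)} = -76 + q$ ($Z{\left(q \right)} = q - \left(-8 + 2 \cdot 6 + 2 \cdot 6^{2}\right) = q - \left(-8 + 12 + 2 \cdot 36\right) = q - \left(-8 + 12 + 72\right) = q - 76 = -76 + q$)
$\sqrt{G{\left(18,V \right)} + Z{\left(25 \right)}} = \sqrt{13 + \left(-76 + 25\right)} = \sqrt{13 - 51} = \sqrt{-38} = i \sqrt{38}$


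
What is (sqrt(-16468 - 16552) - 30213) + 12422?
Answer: -17791 + 2*I*sqrt(8255) ≈ -17791.0 + 181.71*I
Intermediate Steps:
(sqrt(-16468 - 16552) - 30213) + 12422 = (sqrt(-33020) - 30213) + 12422 = (2*I*sqrt(8255) - 30213) + 12422 = (-30213 + 2*I*sqrt(8255)) + 12422 = -17791 + 2*I*sqrt(8255)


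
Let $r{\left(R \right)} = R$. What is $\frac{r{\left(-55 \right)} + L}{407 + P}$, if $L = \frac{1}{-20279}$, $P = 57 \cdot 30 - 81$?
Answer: $- \frac{557673}{20644022} \approx -0.027014$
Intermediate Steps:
$P = 1629$ ($P = 1710 - 81 = 1629$)
$L = - \frac{1}{20279} \approx -4.9312 \cdot 10^{-5}$
$\frac{r{\left(-55 \right)} + L}{407 + P} = \frac{-55 - \frac{1}{20279}}{407 + 1629} = - \frac{1115346}{20279 \cdot 2036} = \left(- \frac{1115346}{20279}\right) \frac{1}{2036} = - \frac{557673}{20644022}$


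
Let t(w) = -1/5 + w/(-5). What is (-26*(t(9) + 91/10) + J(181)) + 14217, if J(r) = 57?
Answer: 70447/5 ≈ 14089.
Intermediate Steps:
t(w) = -1/5 - w/5 (t(w) = -1*1/5 + w*(-1/5) = -1/5 - w/5)
(-26*(t(9) + 91/10) + J(181)) + 14217 = (-26*((-1/5 - 1/5*9) + 91/10) + 57) + 14217 = (-26*((-1/5 - 9/5) + 91*(1/10)) + 57) + 14217 = (-26*(-2 + 91/10) + 57) + 14217 = (-26*71/10 + 57) + 14217 = (-923/5 + 57) + 14217 = -638/5 + 14217 = 70447/5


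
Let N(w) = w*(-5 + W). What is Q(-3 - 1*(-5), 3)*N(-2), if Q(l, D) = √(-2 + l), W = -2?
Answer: 0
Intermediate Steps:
N(w) = -7*w (N(w) = w*(-5 - 2) = w*(-7) = -7*w)
Q(-3 - 1*(-5), 3)*N(-2) = √(-2 + (-3 - 1*(-5)))*(-7*(-2)) = √(-2 + (-3 + 5))*14 = √(-2 + 2)*14 = √0*14 = 0*14 = 0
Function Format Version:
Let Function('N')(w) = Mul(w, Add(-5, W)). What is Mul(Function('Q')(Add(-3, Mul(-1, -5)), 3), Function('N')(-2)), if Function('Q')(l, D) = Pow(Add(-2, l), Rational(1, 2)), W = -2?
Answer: 0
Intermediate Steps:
Function('N')(w) = Mul(-7, w) (Function('N')(w) = Mul(w, Add(-5, -2)) = Mul(w, -7) = Mul(-7, w))
Mul(Function('Q')(Add(-3, Mul(-1, -5)), 3), Function('N')(-2)) = Mul(Pow(Add(-2, Add(-3, Mul(-1, -5))), Rational(1, 2)), Mul(-7, -2)) = Mul(Pow(Add(-2, Add(-3, 5)), Rational(1, 2)), 14) = Mul(Pow(Add(-2, 2), Rational(1, 2)), 14) = Mul(Pow(0, Rational(1, 2)), 14) = Mul(0, 14) = 0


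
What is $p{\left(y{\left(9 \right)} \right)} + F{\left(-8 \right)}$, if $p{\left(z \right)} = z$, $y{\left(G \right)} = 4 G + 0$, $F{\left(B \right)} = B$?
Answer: $28$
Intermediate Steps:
$y{\left(G \right)} = 4 G$
$p{\left(y{\left(9 \right)} \right)} + F{\left(-8 \right)} = 4 \cdot 9 - 8 = 36 - 8 = 28$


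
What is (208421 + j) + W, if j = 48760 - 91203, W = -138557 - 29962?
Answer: -2541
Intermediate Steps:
W = -168519
j = -42443
(208421 + j) + W = (208421 - 42443) - 168519 = 165978 - 168519 = -2541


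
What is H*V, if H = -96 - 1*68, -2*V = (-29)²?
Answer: 68962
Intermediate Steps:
V = -841/2 (V = -½*(-29)² = -½*841 = -841/2 ≈ -420.50)
H = -164 (H = -96 - 68 = -164)
H*V = -164*(-841/2) = 68962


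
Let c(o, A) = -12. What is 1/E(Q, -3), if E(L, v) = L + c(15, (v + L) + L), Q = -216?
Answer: -1/228 ≈ -0.0043860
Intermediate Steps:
E(L, v) = -12 + L (E(L, v) = L - 12 = -12 + L)
1/E(Q, -3) = 1/(-12 - 216) = 1/(-228) = -1/228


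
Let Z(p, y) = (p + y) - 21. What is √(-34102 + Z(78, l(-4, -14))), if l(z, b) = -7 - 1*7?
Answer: I*√34059 ≈ 184.55*I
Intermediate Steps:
l(z, b) = -14 (l(z, b) = -7 - 7 = -14)
Z(p, y) = -21 + p + y
√(-34102 + Z(78, l(-4, -14))) = √(-34102 + (-21 + 78 - 14)) = √(-34102 + 43) = √(-34059) = I*√34059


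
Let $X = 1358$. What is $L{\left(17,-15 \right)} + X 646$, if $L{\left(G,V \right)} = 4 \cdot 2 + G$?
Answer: $877293$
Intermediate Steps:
$L{\left(G,V \right)} = 8 + G$
$L{\left(17,-15 \right)} + X 646 = \left(8 + 17\right) + 1358 \cdot 646 = 25 + 877268 = 877293$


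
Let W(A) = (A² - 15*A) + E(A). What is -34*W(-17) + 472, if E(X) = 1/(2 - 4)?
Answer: -18007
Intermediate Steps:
E(X) = -½ (E(X) = 1/(-2) = -½)
W(A) = -½ + A² - 15*A (W(A) = (A² - 15*A) - ½ = -½ + A² - 15*A)
-34*W(-17) + 472 = -34*(-½ + (-17)² - 15*(-17)) + 472 = -34*(-½ + 289 + 255) + 472 = -34*1087/2 + 472 = -18479 + 472 = -18007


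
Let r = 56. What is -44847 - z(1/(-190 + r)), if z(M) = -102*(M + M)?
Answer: -3004851/67 ≈ -44849.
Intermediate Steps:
z(M) = -204*M
-44847 - z(1/(-190 + r)) = -44847 - (-204)/(-190 + 56) = -44847 - (-204)/(-134) = -44847 - (-204)*(-1)/134 = -44847 - 1*102/67 = -44847 - 102/67 = -3004851/67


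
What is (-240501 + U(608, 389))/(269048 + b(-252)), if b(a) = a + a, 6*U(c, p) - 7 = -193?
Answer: -60133/67136 ≈ -0.89569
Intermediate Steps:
U(c, p) = -31 (U(c, p) = 7/6 + (⅙)*(-193) = 7/6 - 193/6 = -31)
b(a) = 2*a
(-240501 + U(608, 389))/(269048 + b(-252)) = (-240501 - 31)/(269048 + 2*(-252)) = -240532/(269048 - 504) = -240532/268544 = -240532*1/268544 = -60133/67136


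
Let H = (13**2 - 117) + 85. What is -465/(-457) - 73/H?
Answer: 30344/62609 ≈ 0.48466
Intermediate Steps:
H = 137 (H = (169 - 117) + 85 = 52 + 85 = 137)
-465/(-457) - 73/H = -465/(-457) - 73/137 = -465*(-1/457) - 73*1/137 = 465/457 - 73/137 = 30344/62609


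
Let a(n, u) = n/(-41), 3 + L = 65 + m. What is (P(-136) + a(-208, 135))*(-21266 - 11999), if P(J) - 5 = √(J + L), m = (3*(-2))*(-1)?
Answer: -13738445/41 - 66530*I*√17 ≈ -3.3508e+5 - 2.7431e+5*I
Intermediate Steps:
m = 6 (m = -6*(-1) = 6)
L = 68 (L = -3 + (65 + 6) = -3 + 71 = 68)
a(n, u) = -n/41 (a(n, u) = n*(-1/41) = -n/41)
P(J) = 5 + √(68 + J) (P(J) = 5 + √(J + 68) = 5 + √(68 + J))
(P(-136) + a(-208, 135))*(-21266 - 11999) = ((5 + √(68 - 136)) - 1/41*(-208))*(-21266 - 11999) = ((5 + √(-68)) + 208/41)*(-33265) = ((5 + 2*I*√17) + 208/41)*(-33265) = (413/41 + 2*I*√17)*(-33265) = -13738445/41 - 66530*I*√17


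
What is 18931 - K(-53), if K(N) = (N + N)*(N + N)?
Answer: 7695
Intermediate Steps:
K(N) = 4*N² (K(N) = (2*N)*(2*N) = 4*N²)
18931 - K(-53) = 18931 - 4*(-53)² = 18931 - 4*2809 = 18931 - 1*11236 = 18931 - 11236 = 7695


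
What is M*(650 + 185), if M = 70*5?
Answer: 292250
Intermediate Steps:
M = 350
M*(650 + 185) = 350*(650 + 185) = 350*835 = 292250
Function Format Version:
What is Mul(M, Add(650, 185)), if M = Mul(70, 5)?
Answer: 292250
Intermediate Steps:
M = 350
Mul(M, Add(650, 185)) = Mul(350, Add(650, 185)) = Mul(350, 835) = 292250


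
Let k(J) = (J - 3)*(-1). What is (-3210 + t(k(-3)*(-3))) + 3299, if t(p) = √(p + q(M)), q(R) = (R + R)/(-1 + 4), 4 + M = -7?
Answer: 89 + 2*I*√57/3 ≈ 89.0 + 5.0332*I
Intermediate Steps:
M = -11 (M = -4 - 7 = -11)
k(J) = 3 - J (k(J) = (-3 + J)*(-1) = 3 - J)
q(R) = 2*R/3 (q(R) = (2*R)/3 = (2*R)*(⅓) = 2*R/3)
t(p) = √(-22/3 + p) (t(p) = √(p + (⅔)*(-11)) = √(p - 22/3) = √(-22/3 + p))
(-3210 + t(k(-3)*(-3))) + 3299 = (-3210 + √(-66 + 9*((3 - 1*(-3))*(-3)))/3) + 3299 = (-3210 + √(-66 + 9*((3 + 3)*(-3)))/3) + 3299 = (-3210 + √(-66 + 9*(6*(-3)))/3) + 3299 = (-3210 + √(-66 + 9*(-18))/3) + 3299 = (-3210 + √(-66 - 162)/3) + 3299 = (-3210 + √(-228)/3) + 3299 = (-3210 + (2*I*√57)/3) + 3299 = (-3210 + 2*I*√57/3) + 3299 = 89 + 2*I*√57/3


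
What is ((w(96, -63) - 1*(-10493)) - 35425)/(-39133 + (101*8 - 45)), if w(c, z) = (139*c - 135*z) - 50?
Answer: 3133/38370 ≈ 0.081652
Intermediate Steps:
w(c, z) = -50 - 135*z + 139*c (w(c, z) = (-135*z + 139*c) - 50 = -50 - 135*z + 139*c)
((w(96, -63) - 1*(-10493)) - 35425)/(-39133 + (101*8 - 45)) = (((-50 - 135*(-63) + 139*96) - 1*(-10493)) - 35425)/(-39133 + (101*8 - 45)) = (((-50 + 8505 + 13344) + 10493) - 35425)/(-39133 + (808 - 45)) = ((21799 + 10493) - 35425)/(-39133 + 763) = (32292 - 35425)/(-38370) = -3133*(-1/38370) = 3133/38370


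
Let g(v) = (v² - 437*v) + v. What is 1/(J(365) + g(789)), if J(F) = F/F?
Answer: 1/278518 ≈ 3.5904e-6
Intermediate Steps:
J(F) = 1
g(v) = v² - 436*v
1/(J(365) + g(789)) = 1/(1 + 789*(-436 + 789)) = 1/(1 + 789*353) = 1/(1 + 278517) = 1/278518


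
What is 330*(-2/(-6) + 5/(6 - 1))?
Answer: 440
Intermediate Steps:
330*(-2/(-6) + 5/(6 - 1)) = 330*(-2*(-⅙) + 5/5) = 330*(⅓ + 5*(⅕)) = 330*(⅓ + 1) = 330*(4/3) = 440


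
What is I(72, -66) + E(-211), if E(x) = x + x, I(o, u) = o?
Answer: -350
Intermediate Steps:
E(x) = 2*x
I(72, -66) + E(-211) = 72 + 2*(-211) = 72 - 422 = -350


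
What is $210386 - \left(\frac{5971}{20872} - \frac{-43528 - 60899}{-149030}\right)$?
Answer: $\frac{327209168623987}{1555277080} \approx 2.1039 \cdot 10^{5}$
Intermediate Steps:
$210386 - \left(\frac{5971}{20872} - \frac{-43528 - 60899}{-149030}\right) = 210386 - - \frac{644871107}{1555277080} = 210386 + \left(- \frac{5971}{20872} + \frac{104427}{149030}\right) = 210386 + \frac{644871107}{1555277080} = \frac{327209168623987}{1555277080}$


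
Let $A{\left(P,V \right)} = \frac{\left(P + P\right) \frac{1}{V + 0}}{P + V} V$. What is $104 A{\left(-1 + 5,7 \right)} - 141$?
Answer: $- \frac{719}{11} \approx -65.364$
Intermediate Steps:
$A{\left(P,V \right)} = \frac{2 P}{P + V}$ ($A{\left(P,V \right)} = \frac{2 P \frac{1}{V}}{P + V} V = \frac{2 P}{V \left(P + V\right)} V = \frac{2 P}{P + V}$)
$104 A{\left(-1 + 5,7 \right)} - 141 = 104 \frac{2 \left(-1 + 5\right)}{\left(-1 + 5\right) + 7} - 141 = 104 \cdot 2 \cdot 4 \frac{1}{4 + 7} - 141 = 104 \cdot 2 \cdot 4 \cdot \frac{1}{11} - 141 = 104 \cdot \frac{8}{11} - 141 = \frac{832}{11} - 141 = - \frac{719}{11}$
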